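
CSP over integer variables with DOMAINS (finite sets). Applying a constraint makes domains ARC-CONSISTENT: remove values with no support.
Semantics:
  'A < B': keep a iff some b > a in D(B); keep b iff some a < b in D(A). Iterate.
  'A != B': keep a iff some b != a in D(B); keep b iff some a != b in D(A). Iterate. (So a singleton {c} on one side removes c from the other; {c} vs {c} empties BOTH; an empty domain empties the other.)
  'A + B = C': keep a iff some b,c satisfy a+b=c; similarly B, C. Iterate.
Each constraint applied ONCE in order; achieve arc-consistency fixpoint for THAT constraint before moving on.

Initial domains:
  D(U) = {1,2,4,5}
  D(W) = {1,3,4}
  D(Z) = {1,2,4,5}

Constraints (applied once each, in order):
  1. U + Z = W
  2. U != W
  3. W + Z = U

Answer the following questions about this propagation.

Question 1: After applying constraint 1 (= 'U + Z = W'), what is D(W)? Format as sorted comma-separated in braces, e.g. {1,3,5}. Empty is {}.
Answer: {3,4}

Derivation:
Constraint 1 (U + Z = W) on D(U)={1,2,4,5} D(Z)={1,2,4,5} D(W)={1,3,4}: U {1,2,4,5}->{1,2}; Z {1,2,4,5}->{1,2}; W {1,3,4}->{3,4}
So after constraint 1: D(W) = {3,4}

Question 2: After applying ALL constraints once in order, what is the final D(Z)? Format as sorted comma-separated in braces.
Answer: {}

Derivation:
Constraint 1 (U + Z = W) on D(U)={1,2,4,5} D(Z)={1,2,4,5} D(W)={1,3,4}: U {1,2,4,5}->{1,2}; Z {1,2,4,5}->{1,2}; W {1,3,4}->{3,4}
Constraint 2 (U != W) on D(U)={1,2} D(W)={3,4}: no change
Constraint 3 (W + Z = U) on D(W)={3,4} D(Z)={1,2} D(U)={1,2}: W {3,4}->{}; Z {1,2}->{}; U {1,2}->{}
So after all 3 constraints: D(Z) = {}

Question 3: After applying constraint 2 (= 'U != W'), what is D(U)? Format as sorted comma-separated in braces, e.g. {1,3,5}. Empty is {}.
Answer: {1,2}

Derivation:
Constraint 1 (U + Z = W) on D(U)={1,2,4,5} D(Z)={1,2,4,5} D(W)={1,3,4}: U {1,2,4,5}->{1,2}; Z {1,2,4,5}->{1,2}; W {1,3,4}->{3,4}
Constraint 2 (U != W) on D(U)={1,2} D(W)={3,4}: no change
So after constraint 2: D(U) = {1,2}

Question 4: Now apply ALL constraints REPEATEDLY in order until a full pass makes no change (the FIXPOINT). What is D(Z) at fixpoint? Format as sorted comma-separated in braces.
pass 0 (initial): D(Z)={1,2,4,5}
pass 1: U {1,2,4,5}->{}; W {1,3,4}->{}; Z {1,2,4,5}->{}
pass 2: no change
Fixpoint after 2 passes: D(Z) = {}

Answer: {}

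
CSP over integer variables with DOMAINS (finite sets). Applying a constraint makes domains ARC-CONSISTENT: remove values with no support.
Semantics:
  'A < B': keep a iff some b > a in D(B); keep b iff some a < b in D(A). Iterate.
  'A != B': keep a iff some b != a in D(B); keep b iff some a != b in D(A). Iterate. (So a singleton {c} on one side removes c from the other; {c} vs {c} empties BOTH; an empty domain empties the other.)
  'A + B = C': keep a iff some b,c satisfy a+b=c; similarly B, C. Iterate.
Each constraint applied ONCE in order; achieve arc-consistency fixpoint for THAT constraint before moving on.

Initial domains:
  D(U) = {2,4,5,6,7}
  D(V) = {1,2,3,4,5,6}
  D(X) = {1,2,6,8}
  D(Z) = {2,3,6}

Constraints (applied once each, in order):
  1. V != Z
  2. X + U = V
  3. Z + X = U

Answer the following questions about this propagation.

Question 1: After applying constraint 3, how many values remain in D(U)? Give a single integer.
Constraint 1 (V != Z) on D(V)={1,2,3,4,5,6} D(Z)={2,3,6}: no change
Constraint 2 (X + U = V) on D(X)={1,2,6,8} D(U)={2,4,5,6,7} D(V)={1,2,3,4,5,6}: X {1,2,6,8}->{1,2}; U {2,4,5,6,7}->{2,4,5}; V {1,2,3,4,5,6}->{3,4,5,6}
Constraint 3 (Z + X = U) on D(Z)={2,3,6} D(X)={1,2} D(U)={2,4,5}: Z {2,3,6}->{2,3}; U {2,4,5}->{4,5}
So after constraint 3: D(U)={4,5}, size = 2

Answer: 2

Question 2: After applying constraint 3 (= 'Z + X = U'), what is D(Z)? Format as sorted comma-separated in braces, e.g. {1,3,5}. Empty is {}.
Answer: {2,3}

Derivation:
Constraint 1 (V != Z) on D(V)={1,2,3,4,5,6} D(Z)={2,3,6}: no change
Constraint 2 (X + U = V) on D(X)={1,2,6,8} D(U)={2,4,5,6,7} D(V)={1,2,3,4,5,6}: X {1,2,6,8}->{1,2}; U {2,4,5,6,7}->{2,4,5}; V {1,2,3,4,5,6}->{3,4,5,6}
Constraint 3 (Z + X = U) on D(Z)={2,3,6} D(X)={1,2} D(U)={2,4,5}: Z {2,3,6}->{2,3}; U {2,4,5}->{4,5}
So after constraint 3: D(Z) = {2,3}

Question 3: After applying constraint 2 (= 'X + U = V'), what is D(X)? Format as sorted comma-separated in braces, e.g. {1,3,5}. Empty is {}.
Constraint 1 (V != Z) on D(V)={1,2,3,4,5,6} D(Z)={2,3,6}: no change
Constraint 2 (X + U = V) on D(X)={1,2,6,8} D(U)={2,4,5,6,7} D(V)={1,2,3,4,5,6}: X {1,2,6,8}->{1,2}; U {2,4,5,6,7}->{2,4,5}; V {1,2,3,4,5,6}->{3,4,5,6}
So after constraint 2: D(X) = {1,2}

Answer: {1,2}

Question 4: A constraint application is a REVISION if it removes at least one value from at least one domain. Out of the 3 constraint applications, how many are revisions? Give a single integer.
Answer: 2

Derivation:
Constraint 1 (V != Z) on D(V)={1,2,3,4,5,6} D(Z)={2,3,6}: no change => not a revision
Constraint 2 (X + U = V) on D(X)={1,2,6,8} D(U)={2,4,5,6,7} D(V)={1,2,3,4,5,6}: X {1,2,6,8}->{1,2}; U {2,4,5,6,7}->{2,4,5}; V {1,2,3,4,5,6}->{3,4,5,6} => REVISION
Constraint 3 (Z + X = U) on D(Z)={2,3,6} D(X)={1,2} D(U)={2,4,5}: Z {2,3,6}->{2,3}; U {2,4,5}->{4,5} => REVISION
Total revisions = 2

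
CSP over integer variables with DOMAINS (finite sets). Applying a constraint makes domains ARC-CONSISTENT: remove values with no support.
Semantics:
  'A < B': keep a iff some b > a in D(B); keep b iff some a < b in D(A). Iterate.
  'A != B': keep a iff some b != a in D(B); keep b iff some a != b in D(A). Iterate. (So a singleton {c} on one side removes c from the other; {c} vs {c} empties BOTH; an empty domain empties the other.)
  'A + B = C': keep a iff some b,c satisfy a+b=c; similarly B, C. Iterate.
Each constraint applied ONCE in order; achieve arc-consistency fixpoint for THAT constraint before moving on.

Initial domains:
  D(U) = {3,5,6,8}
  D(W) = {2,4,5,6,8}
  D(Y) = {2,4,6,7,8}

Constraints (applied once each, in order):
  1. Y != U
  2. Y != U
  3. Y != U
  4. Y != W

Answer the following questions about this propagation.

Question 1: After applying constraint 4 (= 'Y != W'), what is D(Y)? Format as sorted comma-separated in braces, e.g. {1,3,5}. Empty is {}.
Answer: {2,4,6,7,8}

Derivation:
Constraint 1 (Y != U) on D(Y)={2,4,6,7,8} D(U)={3,5,6,8}: no change
Constraint 2 (Y != U) on D(Y)={2,4,6,7,8} D(U)={3,5,6,8}: no change
Constraint 3 (Y != U) on D(Y)={2,4,6,7,8} D(U)={3,5,6,8}: no change
Constraint 4 (Y != W) on D(Y)={2,4,6,7,8} D(W)={2,4,5,6,8}: no change
So after constraint 4: D(Y) = {2,4,6,7,8}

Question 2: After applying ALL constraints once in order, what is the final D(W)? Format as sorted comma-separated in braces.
Constraint 1 (Y != U) on D(Y)={2,4,6,7,8} D(U)={3,5,6,8}: no change
Constraint 2 (Y != U) on D(Y)={2,4,6,7,8} D(U)={3,5,6,8}: no change
Constraint 3 (Y != U) on D(Y)={2,4,6,7,8} D(U)={3,5,6,8}: no change
Constraint 4 (Y != W) on D(Y)={2,4,6,7,8} D(W)={2,4,5,6,8}: no change
So after all 4 constraints: D(W) = {2,4,5,6,8}

Answer: {2,4,5,6,8}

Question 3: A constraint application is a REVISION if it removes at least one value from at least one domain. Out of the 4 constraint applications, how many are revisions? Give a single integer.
Constraint 1 (Y != U) on D(Y)={2,4,6,7,8} D(U)={3,5,6,8}: no change => not a revision
Constraint 2 (Y != U) on D(Y)={2,4,6,7,8} D(U)={3,5,6,8}: no change => not a revision
Constraint 3 (Y != U) on D(Y)={2,4,6,7,8} D(U)={3,5,6,8}: no change => not a revision
Constraint 4 (Y != W) on D(Y)={2,4,6,7,8} D(W)={2,4,5,6,8}: no change => not a revision
Total revisions = 0

Answer: 0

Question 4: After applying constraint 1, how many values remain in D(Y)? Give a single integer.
Answer: 5

Derivation:
Constraint 1 (Y != U) on D(Y)={2,4,6,7,8} D(U)={3,5,6,8}: no change
So after constraint 1: D(Y)={2,4,6,7,8}, size = 5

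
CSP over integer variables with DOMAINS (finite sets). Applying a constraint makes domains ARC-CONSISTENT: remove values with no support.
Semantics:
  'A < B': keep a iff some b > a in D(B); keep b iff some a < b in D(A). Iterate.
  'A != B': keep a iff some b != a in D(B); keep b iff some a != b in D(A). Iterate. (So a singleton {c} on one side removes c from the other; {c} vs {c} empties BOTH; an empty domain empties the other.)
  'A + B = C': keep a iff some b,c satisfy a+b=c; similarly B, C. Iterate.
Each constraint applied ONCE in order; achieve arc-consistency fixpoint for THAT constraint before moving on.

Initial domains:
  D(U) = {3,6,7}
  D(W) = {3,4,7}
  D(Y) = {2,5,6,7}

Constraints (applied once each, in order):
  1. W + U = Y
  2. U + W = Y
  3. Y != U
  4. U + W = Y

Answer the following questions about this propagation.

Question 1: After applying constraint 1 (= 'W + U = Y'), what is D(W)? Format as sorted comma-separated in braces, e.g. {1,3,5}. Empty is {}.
Constraint 1 (W + U = Y) on D(W)={3,4,7} D(U)={3,6,7} D(Y)={2,5,6,7}: W {3,4,7}->{3,4}; U {3,6,7}->{3}; Y {2,5,6,7}->{6,7}
So after constraint 1: D(W) = {3,4}

Answer: {3,4}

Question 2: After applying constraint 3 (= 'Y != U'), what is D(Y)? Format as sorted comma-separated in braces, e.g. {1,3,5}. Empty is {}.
Constraint 1 (W + U = Y) on D(W)={3,4,7} D(U)={3,6,7} D(Y)={2,5,6,7}: W {3,4,7}->{3,4}; U {3,6,7}->{3}; Y {2,5,6,7}->{6,7}
Constraint 2 (U + W = Y) on D(U)={3} D(W)={3,4} D(Y)={6,7}: no change
Constraint 3 (Y != U) on D(Y)={6,7} D(U)={3}: no change
So after constraint 3: D(Y) = {6,7}

Answer: {6,7}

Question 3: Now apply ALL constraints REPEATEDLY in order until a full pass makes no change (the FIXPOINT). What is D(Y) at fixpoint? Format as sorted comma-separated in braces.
pass 0 (initial): D(Y)={2,5,6,7}
pass 1: U {3,6,7}->{3}; W {3,4,7}->{3,4}; Y {2,5,6,7}->{6,7}
pass 2: no change
Fixpoint after 2 passes: D(Y) = {6,7}

Answer: {6,7}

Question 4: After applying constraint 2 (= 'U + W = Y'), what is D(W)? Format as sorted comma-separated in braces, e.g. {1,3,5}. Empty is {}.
Constraint 1 (W + U = Y) on D(W)={3,4,7} D(U)={3,6,7} D(Y)={2,5,6,7}: W {3,4,7}->{3,4}; U {3,6,7}->{3}; Y {2,5,6,7}->{6,7}
Constraint 2 (U + W = Y) on D(U)={3} D(W)={3,4} D(Y)={6,7}: no change
So after constraint 2: D(W) = {3,4}

Answer: {3,4}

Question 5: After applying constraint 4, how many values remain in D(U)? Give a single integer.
Answer: 1

Derivation:
Constraint 1 (W + U = Y) on D(W)={3,4,7} D(U)={3,6,7} D(Y)={2,5,6,7}: W {3,4,7}->{3,4}; U {3,6,7}->{3}; Y {2,5,6,7}->{6,7}
Constraint 2 (U + W = Y) on D(U)={3} D(W)={3,4} D(Y)={6,7}: no change
Constraint 3 (Y != U) on D(Y)={6,7} D(U)={3}: no change
Constraint 4 (U + W = Y) on D(U)={3} D(W)={3,4} D(Y)={6,7}: no change
So after constraint 4: D(U)={3}, size = 1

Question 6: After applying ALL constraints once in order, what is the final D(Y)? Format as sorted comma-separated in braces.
Answer: {6,7}

Derivation:
Constraint 1 (W + U = Y) on D(W)={3,4,7} D(U)={3,6,7} D(Y)={2,5,6,7}: W {3,4,7}->{3,4}; U {3,6,7}->{3}; Y {2,5,6,7}->{6,7}
Constraint 2 (U + W = Y) on D(U)={3} D(W)={3,4} D(Y)={6,7}: no change
Constraint 3 (Y != U) on D(Y)={6,7} D(U)={3}: no change
Constraint 4 (U + W = Y) on D(U)={3} D(W)={3,4} D(Y)={6,7}: no change
So after all 4 constraints: D(Y) = {6,7}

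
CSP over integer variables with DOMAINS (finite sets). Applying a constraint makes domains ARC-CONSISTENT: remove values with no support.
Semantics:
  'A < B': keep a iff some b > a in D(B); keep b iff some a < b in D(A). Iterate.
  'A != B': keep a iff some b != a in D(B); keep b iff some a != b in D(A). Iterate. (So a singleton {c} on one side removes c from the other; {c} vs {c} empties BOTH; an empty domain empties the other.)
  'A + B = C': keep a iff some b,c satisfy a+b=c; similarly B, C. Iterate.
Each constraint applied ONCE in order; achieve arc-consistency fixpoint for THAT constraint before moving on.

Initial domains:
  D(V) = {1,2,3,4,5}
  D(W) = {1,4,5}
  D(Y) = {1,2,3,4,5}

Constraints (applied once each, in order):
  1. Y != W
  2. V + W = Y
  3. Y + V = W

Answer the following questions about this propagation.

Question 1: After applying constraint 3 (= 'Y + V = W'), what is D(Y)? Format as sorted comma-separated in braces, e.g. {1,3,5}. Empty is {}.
Answer: {2,3}

Derivation:
Constraint 1 (Y != W) on D(Y)={1,2,3,4,5} D(W)={1,4,5}: no change
Constraint 2 (V + W = Y) on D(V)={1,2,3,4,5} D(W)={1,4,5} D(Y)={1,2,3,4,5}: V {1,2,3,4,5}->{1,2,3,4}; W {1,4,5}->{1,4}; Y {1,2,3,4,5}->{2,3,4,5}
Constraint 3 (Y + V = W) on D(Y)={2,3,4,5} D(V)={1,2,3,4} D(W)={1,4}: Y {2,3,4,5}->{2,3}; V {1,2,3,4}->{1,2}; W {1,4}->{4}
So after constraint 3: D(Y) = {2,3}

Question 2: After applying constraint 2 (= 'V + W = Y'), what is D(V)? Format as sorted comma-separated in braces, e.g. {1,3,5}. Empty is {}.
Constraint 1 (Y != W) on D(Y)={1,2,3,4,5} D(W)={1,4,5}: no change
Constraint 2 (V + W = Y) on D(V)={1,2,3,4,5} D(W)={1,4,5} D(Y)={1,2,3,4,5}: V {1,2,3,4,5}->{1,2,3,4}; W {1,4,5}->{1,4}; Y {1,2,3,4,5}->{2,3,4,5}
So after constraint 2: D(V) = {1,2,3,4}

Answer: {1,2,3,4}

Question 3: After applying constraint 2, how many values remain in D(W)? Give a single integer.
Constraint 1 (Y != W) on D(Y)={1,2,3,4,5} D(W)={1,4,5}: no change
Constraint 2 (V + W = Y) on D(V)={1,2,3,4,5} D(W)={1,4,5} D(Y)={1,2,3,4,5}: V {1,2,3,4,5}->{1,2,3,4}; W {1,4,5}->{1,4}; Y {1,2,3,4,5}->{2,3,4,5}
So after constraint 2: D(W)={1,4}, size = 2

Answer: 2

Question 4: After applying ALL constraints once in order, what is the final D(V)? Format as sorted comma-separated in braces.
Constraint 1 (Y != W) on D(Y)={1,2,3,4,5} D(W)={1,4,5}: no change
Constraint 2 (V + W = Y) on D(V)={1,2,3,4,5} D(W)={1,4,5} D(Y)={1,2,3,4,5}: V {1,2,3,4,5}->{1,2,3,4}; W {1,4,5}->{1,4}; Y {1,2,3,4,5}->{2,3,4,5}
Constraint 3 (Y + V = W) on D(Y)={2,3,4,5} D(V)={1,2,3,4} D(W)={1,4}: Y {2,3,4,5}->{2,3}; V {1,2,3,4}->{1,2}; W {1,4}->{4}
So after all 3 constraints: D(V) = {1,2}

Answer: {1,2}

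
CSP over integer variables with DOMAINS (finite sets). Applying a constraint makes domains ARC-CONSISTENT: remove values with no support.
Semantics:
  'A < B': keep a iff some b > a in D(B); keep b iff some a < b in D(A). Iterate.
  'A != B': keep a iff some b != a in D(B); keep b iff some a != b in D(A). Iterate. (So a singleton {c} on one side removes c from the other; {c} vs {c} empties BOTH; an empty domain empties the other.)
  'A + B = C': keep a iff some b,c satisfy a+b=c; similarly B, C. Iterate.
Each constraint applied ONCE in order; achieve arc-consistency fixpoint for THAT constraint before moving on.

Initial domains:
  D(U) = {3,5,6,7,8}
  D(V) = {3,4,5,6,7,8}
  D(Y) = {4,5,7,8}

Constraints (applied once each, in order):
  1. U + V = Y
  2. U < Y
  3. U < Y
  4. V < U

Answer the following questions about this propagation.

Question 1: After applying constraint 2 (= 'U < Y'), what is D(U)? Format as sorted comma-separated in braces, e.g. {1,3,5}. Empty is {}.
Answer: {3,5}

Derivation:
Constraint 1 (U + V = Y) on D(U)={3,5,6,7,8} D(V)={3,4,5,6,7,8} D(Y)={4,5,7,8}: U {3,5,6,7,8}->{3,5}; V {3,4,5,6,7,8}->{3,4,5}; Y {4,5,7,8}->{7,8}
Constraint 2 (U < Y) on D(U)={3,5} D(Y)={7,8}: no change
So after constraint 2: D(U) = {3,5}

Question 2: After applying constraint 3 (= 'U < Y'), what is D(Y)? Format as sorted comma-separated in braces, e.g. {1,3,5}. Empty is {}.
Constraint 1 (U + V = Y) on D(U)={3,5,6,7,8} D(V)={3,4,5,6,7,8} D(Y)={4,5,7,8}: U {3,5,6,7,8}->{3,5}; V {3,4,5,6,7,8}->{3,4,5}; Y {4,5,7,8}->{7,8}
Constraint 2 (U < Y) on D(U)={3,5} D(Y)={7,8}: no change
Constraint 3 (U < Y) on D(U)={3,5} D(Y)={7,8}: no change
So after constraint 3: D(Y) = {7,8}

Answer: {7,8}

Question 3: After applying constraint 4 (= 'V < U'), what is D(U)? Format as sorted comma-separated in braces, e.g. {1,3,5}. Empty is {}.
Constraint 1 (U + V = Y) on D(U)={3,5,6,7,8} D(V)={3,4,5,6,7,8} D(Y)={4,5,7,8}: U {3,5,6,7,8}->{3,5}; V {3,4,5,6,7,8}->{3,4,5}; Y {4,5,7,8}->{7,8}
Constraint 2 (U < Y) on D(U)={3,5} D(Y)={7,8}: no change
Constraint 3 (U < Y) on D(U)={3,5} D(Y)={7,8}: no change
Constraint 4 (V < U) on D(V)={3,4,5} D(U)={3,5}: V {3,4,5}->{3,4}; U {3,5}->{5}
So after constraint 4: D(U) = {5}

Answer: {5}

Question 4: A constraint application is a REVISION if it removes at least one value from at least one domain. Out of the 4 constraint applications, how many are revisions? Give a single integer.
Answer: 2

Derivation:
Constraint 1 (U + V = Y) on D(U)={3,5,6,7,8} D(V)={3,4,5,6,7,8} D(Y)={4,5,7,8}: U {3,5,6,7,8}->{3,5}; V {3,4,5,6,7,8}->{3,4,5}; Y {4,5,7,8}->{7,8} => REVISION
Constraint 2 (U < Y) on D(U)={3,5} D(Y)={7,8}: no change => not a revision
Constraint 3 (U < Y) on D(U)={3,5} D(Y)={7,8}: no change => not a revision
Constraint 4 (V < U) on D(V)={3,4,5} D(U)={3,5}: V {3,4,5}->{3,4}; U {3,5}->{5} => REVISION
Total revisions = 2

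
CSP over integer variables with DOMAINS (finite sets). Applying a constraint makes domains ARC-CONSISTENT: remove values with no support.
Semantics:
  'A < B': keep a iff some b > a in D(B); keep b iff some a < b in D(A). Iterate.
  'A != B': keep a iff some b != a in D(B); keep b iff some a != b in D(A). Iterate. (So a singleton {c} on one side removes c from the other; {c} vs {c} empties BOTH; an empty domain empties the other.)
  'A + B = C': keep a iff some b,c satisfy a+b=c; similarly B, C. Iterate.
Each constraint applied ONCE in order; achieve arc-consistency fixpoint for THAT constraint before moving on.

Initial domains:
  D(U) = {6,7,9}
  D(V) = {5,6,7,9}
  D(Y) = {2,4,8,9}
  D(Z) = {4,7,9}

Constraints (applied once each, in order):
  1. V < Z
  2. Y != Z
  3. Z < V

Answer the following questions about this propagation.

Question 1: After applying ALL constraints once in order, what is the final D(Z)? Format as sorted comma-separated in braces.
Answer: {}

Derivation:
Constraint 1 (V < Z) on D(V)={5,6,7,9} D(Z)={4,7,9}: V {5,6,7,9}->{5,6,7}; Z {4,7,9}->{7,9}
Constraint 2 (Y != Z) on D(Y)={2,4,8,9} D(Z)={7,9}: no change
Constraint 3 (Z < V) on D(Z)={7,9} D(V)={5,6,7}: Z {7,9}->{}; V {5,6,7}->{}
So after all 3 constraints: D(Z) = {}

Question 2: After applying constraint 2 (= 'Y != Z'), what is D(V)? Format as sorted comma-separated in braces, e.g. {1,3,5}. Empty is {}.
Constraint 1 (V < Z) on D(V)={5,6,7,9} D(Z)={4,7,9}: V {5,6,7,9}->{5,6,7}; Z {4,7,9}->{7,9}
Constraint 2 (Y != Z) on D(Y)={2,4,8,9} D(Z)={7,9}: no change
So after constraint 2: D(V) = {5,6,7}

Answer: {5,6,7}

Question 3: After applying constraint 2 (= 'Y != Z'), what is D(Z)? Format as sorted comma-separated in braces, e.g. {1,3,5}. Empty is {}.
Answer: {7,9}

Derivation:
Constraint 1 (V < Z) on D(V)={5,6,7,9} D(Z)={4,7,9}: V {5,6,7,9}->{5,6,7}; Z {4,7,9}->{7,9}
Constraint 2 (Y != Z) on D(Y)={2,4,8,9} D(Z)={7,9}: no change
So after constraint 2: D(Z) = {7,9}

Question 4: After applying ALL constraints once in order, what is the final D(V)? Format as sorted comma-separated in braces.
Answer: {}

Derivation:
Constraint 1 (V < Z) on D(V)={5,6,7,9} D(Z)={4,7,9}: V {5,6,7,9}->{5,6,7}; Z {4,7,9}->{7,9}
Constraint 2 (Y != Z) on D(Y)={2,4,8,9} D(Z)={7,9}: no change
Constraint 3 (Z < V) on D(Z)={7,9} D(V)={5,6,7}: Z {7,9}->{}; V {5,6,7}->{}
So after all 3 constraints: D(V) = {}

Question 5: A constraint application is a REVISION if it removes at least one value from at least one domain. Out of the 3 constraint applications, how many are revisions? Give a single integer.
Answer: 2

Derivation:
Constraint 1 (V < Z) on D(V)={5,6,7,9} D(Z)={4,7,9}: V {5,6,7,9}->{5,6,7}; Z {4,7,9}->{7,9} => REVISION
Constraint 2 (Y != Z) on D(Y)={2,4,8,9} D(Z)={7,9}: no change => not a revision
Constraint 3 (Z < V) on D(Z)={7,9} D(V)={5,6,7}: Z {7,9}->{}; V {5,6,7}->{} => REVISION
Total revisions = 2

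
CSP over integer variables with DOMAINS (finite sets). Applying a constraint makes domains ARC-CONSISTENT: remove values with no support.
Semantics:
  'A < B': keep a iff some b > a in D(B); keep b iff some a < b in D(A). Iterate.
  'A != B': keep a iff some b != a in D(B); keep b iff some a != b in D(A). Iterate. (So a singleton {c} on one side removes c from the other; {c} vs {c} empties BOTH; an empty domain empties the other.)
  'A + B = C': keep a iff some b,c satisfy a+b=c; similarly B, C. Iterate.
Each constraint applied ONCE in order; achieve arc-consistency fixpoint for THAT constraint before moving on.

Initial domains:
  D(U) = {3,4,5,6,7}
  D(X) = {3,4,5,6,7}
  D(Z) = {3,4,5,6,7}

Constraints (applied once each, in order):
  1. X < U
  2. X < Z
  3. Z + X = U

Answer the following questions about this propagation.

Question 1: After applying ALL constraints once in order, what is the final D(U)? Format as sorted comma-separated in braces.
Constraint 1 (X < U) on D(X)={3,4,5,6,7} D(U)={3,4,5,6,7}: X {3,4,5,6,7}->{3,4,5,6}; U {3,4,5,6,7}->{4,5,6,7}
Constraint 2 (X < Z) on D(X)={3,4,5,6} D(Z)={3,4,5,6,7}: Z {3,4,5,6,7}->{4,5,6,7}
Constraint 3 (Z + X = U) on D(Z)={4,5,6,7} D(X)={3,4,5,6} D(U)={4,5,6,7}: Z {4,5,6,7}->{4}; X {3,4,5,6}->{3}; U {4,5,6,7}->{7}
So after all 3 constraints: D(U) = {7}

Answer: {7}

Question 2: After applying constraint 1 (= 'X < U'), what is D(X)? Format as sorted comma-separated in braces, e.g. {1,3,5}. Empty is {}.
Constraint 1 (X < U) on D(X)={3,4,5,6,7} D(U)={3,4,5,6,7}: X {3,4,5,6,7}->{3,4,5,6}; U {3,4,5,6,7}->{4,5,6,7}
So after constraint 1: D(X) = {3,4,5,6}

Answer: {3,4,5,6}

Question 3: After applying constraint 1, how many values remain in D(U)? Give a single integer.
Answer: 4

Derivation:
Constraint 1 (X < U) on D(X)={3,4,5,6,7} D(U)={3,4,5,6,7}: X {3,4,5,6,7}->{3,4,5,6}; U {3,4,5,6,7}->{4,5,6,7}
So after constraint 1: D(U)={4,5,6,7}, size = 4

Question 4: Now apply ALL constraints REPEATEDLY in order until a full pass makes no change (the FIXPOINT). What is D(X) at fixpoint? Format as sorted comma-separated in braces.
pass 0 (initial): D(X)={3,4,5,6,7}
pass 1: U {3,4,5,6,7}->{7}; X {3,4,5,6,7}->{3}; Z {3,4,5,6,7}->{4}
pass 2: no change
Fixpoint after 2 passes: D(X) = {3}

Answer: {3}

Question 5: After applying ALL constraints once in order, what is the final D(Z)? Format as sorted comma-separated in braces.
Answer: {4}

Derivation:
Constraint 1 (X < U) on D(X)={3,4,5,6,7} D(U)={3,4,5,6,7}: X {3,4,5,6,7}->{3,4,5,6}; U {3,4,5,6,7}->{4,5,6,7}
Constraint 2 (X < Z) on D(X)={3,4,5,6} D(Z)={3,4,5,6,7}: Z {3,4,5,6,7}->{4,5,6,7}
Constraint 3 (Z + X = U) on D(Z)={4,5,6,7} D(X)={3,4,5,6} D(U)={4,5,6,7}: Z {4,5,6,7}->{4}; X {3,4,5,6}->{3}; U {4,5,6,7}->{7}
So after all 3 constraints: D(Z) = {4}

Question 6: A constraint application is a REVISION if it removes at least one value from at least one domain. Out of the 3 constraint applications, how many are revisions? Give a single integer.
Answer: 3

Derivation:
Constraint 1 (X < U) on D(X)={3,4,5,6,7} D(U)={3,4,5,6,7}: X {3,4,5,6,7}->{3,4,5,6}; U {3,4,5,6,7}->{4,5,6,7} => REVISION
Constraint 2 (X < Z) on D(X)={3,4,5,6} D(Z)={3,4,5,6,7}: Z {3,4,5,6,7}->{4,5,6,7} => REVISION
Constraint 3 (Z + X = U) on D(Z)={4,5,6,7} D(X)={3,4,5,6} D(U)={4,5,6,7}: Z {4,5,6,7}->{4}; X {3,4,5,6}->{3}; U {4,5,6,7}->{7} => REVISION
Total revisions = 3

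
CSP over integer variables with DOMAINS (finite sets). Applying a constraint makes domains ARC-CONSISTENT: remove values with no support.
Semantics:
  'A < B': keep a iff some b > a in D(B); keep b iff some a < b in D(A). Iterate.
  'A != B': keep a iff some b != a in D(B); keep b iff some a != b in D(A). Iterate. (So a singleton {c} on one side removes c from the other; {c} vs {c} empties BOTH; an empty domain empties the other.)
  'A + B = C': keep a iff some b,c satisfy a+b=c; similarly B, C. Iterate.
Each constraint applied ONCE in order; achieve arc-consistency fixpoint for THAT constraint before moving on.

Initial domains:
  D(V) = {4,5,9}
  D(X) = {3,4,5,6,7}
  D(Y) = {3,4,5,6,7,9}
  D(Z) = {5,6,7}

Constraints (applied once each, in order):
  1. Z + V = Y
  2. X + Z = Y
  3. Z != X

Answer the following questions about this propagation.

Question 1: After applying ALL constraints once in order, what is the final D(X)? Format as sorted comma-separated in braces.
Answer: {4}

Derivation:
Constraint 1 (Z + V = Y) on D(Z)={5,6,7} D(V)={4,5,9} D(Y)={3,4,5,6,7,9}: Z {5,6,7}->{5}; V {4,5,9}->{4}; Y {3,4,5,6,7,9}->{9}
Constraint 2 (X + Z = Y) on D(X)={3,4,5,6,7} D(Z)={5} D(Y)={9}: X {3,4,5,6,7}->{4}
Constraint 3 (Z != X) on D(Z)={5} D(X)={4}: no change
So after all 3 constraints: D(X) = {4}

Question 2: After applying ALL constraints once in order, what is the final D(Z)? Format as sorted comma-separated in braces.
Answer: {5}

Derivation:
Constraint 1 (Z + V = Y) on D(Z)={5,6,7} D(V)={4,5,9} D(Y)={3,4,5,6,7,9}: Z {5,6,7}->{5}; V {4,5,9}->{4}; Y {3,4,5,6,7,9}->{9}
Constraint 2 (X + Z = Y) on D(X)={3,4,5,6,7} D(Z)={5} D(Y)={9}: X {3,4,5,6,7}->{4}
Constraint 3 (Z != X) on D(Z)={5} D(X)={4}: no change
So after all 3 constraints: D(Z) = {5}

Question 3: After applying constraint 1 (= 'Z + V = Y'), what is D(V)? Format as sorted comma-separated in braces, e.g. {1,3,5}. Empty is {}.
Constraint 1 (Z + V = Y) on D(Z)={5,6,7} D(V)={4,5,9} D(Y)={3,4,5,6,7,9}: Z {5,6,7}->{5}; V {4,5,9}->{4}; Y {3,4,5,6,7,9}->{9}
So after constraint 1: D(V) = {4}

Answer: {4}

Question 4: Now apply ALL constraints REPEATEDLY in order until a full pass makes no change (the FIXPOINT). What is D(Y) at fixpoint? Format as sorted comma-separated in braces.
Answer: {9}

Derivation:
pass 0 (initial): D(Y)={3,4,5,6,7,9}
pass 1: V {4,5,9}->{4}; X {3,4,5,6,7}->{4}; Y {3,4,5,6,7,9}->{9}; Z {5,6,7}->{5}
pass 2: no change
Fixpoint after 2 passes: D(Y) = {9}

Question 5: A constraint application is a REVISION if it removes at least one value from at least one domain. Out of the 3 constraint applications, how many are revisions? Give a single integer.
Answer: 2

Derivation:
Constraint 1 (Z + V = Y) on D(Z)={5,6,7} D(V)={4,5,9} D(Y)={3,4,5,6,7,9}: Z {5,6,7}->{5}; V {4,5,9}->{4}; Y {3,4,5,6,7,9}->{9} => REVISION
Constraint 2 (X + Z = Y) on D(X)={3,4,5,6,7} D(Z)={5} D(Y)={9}: X {3,4,5,6,7}->{4} => REVISION
Constraint 3 (Z != X) on D(Z)={5} D(X)={4}: no change => not a revision
Total revisions = 2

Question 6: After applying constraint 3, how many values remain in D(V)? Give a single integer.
Answer: 1

Derivation:
Constraint 1 (Z + V = Y) on D(Z)={5,6,7} D(V)={4,5,9} D(Y)={3,4,5,6,7,9}: Z {5,6,7}->{5}; V {4,5,9}->{4}; Y {3,4,5,6,7,9}->{9}
Constraint 2 (X + Z = Y) on D(X)={3,4,5,6,7} D(Z)={5} D(Y)={9}: X {3,4,5,6,7}->{4}
Constraint 3 (Z != X) on D(Z)={5} D(X)={4}: no change
So after constraint 3: D(V)={4}, size = 1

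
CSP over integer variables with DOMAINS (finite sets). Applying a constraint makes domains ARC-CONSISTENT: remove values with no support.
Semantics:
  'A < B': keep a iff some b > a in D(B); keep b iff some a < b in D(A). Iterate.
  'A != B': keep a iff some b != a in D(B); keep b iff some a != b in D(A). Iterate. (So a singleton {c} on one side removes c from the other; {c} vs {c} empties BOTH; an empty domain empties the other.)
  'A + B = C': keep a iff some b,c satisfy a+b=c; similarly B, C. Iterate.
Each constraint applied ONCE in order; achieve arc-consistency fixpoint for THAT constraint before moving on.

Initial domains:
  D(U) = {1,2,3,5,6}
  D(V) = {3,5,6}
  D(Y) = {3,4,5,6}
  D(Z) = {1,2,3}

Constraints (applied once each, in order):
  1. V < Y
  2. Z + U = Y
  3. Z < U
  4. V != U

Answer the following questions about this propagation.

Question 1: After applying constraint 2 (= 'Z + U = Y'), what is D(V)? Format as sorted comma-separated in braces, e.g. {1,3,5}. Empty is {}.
Constraint 1 (V < Y) on D(V)={3,5,6} D(Y)={3,4,5,6}: V {3,5,6}->{3,5}; Y {3,4,5,6}->{4,5,6}
Constraint 2 (Z + U = Y) on D(Z)={1,2,3} D(U)={1,2,3,5,6} D(Y)={4,5,6}: U {1,2,3,5,6}->{1,2,3,5}
So after constraint 2: D(V) = {3,5}

Answer: {3,5}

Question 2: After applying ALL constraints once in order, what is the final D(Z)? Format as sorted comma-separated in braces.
Constraint 1 (V < Y) on D(V)={3,5,6} D(Y)={3,4,5,6}: V {3,5,6}->{3,5}; Y {3,4,5,6}->{4,5,6}
Constraint 2 (Z + U = Y) on D(Z)={1,2,3} D(U)={1,2,3,5,6} D(Y)={4,5,6}: U {1,2,3,5,6}->{1,2,3,5}
Constraint 3 (Z < U) on D(Z)={1,2,3} D(U)={1,2,3,5}: U {1,2,3,5}->{2,3,5}
Constraint 4 (V != U) on D(V)={3,5} D(U)={2,3,5}: no change
So after all 4 constraints: D(Z) = {1,2,3}

Answer: {1,2,3}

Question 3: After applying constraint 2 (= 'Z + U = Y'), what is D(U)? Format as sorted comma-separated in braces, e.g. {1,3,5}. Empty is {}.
Constraint 1 (V < Y) on D(V)={3,5,6} D(Y)={3,4,5,6}: V {3,5,6}->{3,5}; Y {3,4,5,6}->{4,5,6}
Constraint 2 (Z + U = Y) on D(Z)={1,2,3} D(U)={1,2,3,5,6} D(Y)={4,5,6}: U {1,2,3,5,6}->{1,2,3,5}
So after constraint 2: D(U) = {1,2,3,5}

Answer: {1,2,3,5}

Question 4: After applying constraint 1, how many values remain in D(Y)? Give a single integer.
Answer: 3

Derivation:
Constraint 1 (V < Y) on D(V)={3,5,6} D(Y)={3,4,5,6}: V {3,5,6}->{3,5}; Y {3,4,5,6}->{4,5,6}
So after constraint 1: D(Y)={4,5,6}, size = 3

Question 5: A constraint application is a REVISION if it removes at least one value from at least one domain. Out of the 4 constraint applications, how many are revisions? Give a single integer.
Answer: 3

Derivation:
Constraint 1 (V < Y) on D(V)={3,5,6} D(Y)={3,4,5,6}: V {3,5,6}->{3,5}; Y {3,4,5,6}->{4,5,6} => REVISION
Constraint 2 (Z + U = Y) on D(Z)={1,2,3} D(U)={1,2,3,5,6} D(Y)={4,5,6}: U {1,2,3,5,6}->{1,2,3,5} => REVISION
Constraint 3 (Z < U) on D(Z)={1,2,3} D(U)={1,2,3,5}: U {1,2,3,5}->{2,3,5} => REVISION
Constraint 4 (V != U) on D(V)={3,5} D(U)={2,3,5}: no change => not a revision
Total revisions = 3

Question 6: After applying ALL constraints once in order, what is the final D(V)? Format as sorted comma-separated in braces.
Answer: {3,5}

Derivation:
Constraint 1 (V < Y) on D(V)={3,5,6} D(Y)={3,4,5,6}: V {3,5,6}->{3,5}; Y {3,4,5,6}->{4,5,6}
Constraint 2 (Z + U = Y) on D(Z)={1,2,3} D(U)={1,2,3,5,6} D(Y)={4,5,6}: U {1,2,3,5,6}->{1,2,3,5}
Constraint 3 (Z < U) on D(Z)={1,2,3} D(U)={1,2,3,5}: U {1,2,3,5}->{2,3,5}
Constraint 4 (V != U) on D(V)={3,5} D(U)={2,3,5}: no change
So after all 4 constraints: D(V) = {3,5}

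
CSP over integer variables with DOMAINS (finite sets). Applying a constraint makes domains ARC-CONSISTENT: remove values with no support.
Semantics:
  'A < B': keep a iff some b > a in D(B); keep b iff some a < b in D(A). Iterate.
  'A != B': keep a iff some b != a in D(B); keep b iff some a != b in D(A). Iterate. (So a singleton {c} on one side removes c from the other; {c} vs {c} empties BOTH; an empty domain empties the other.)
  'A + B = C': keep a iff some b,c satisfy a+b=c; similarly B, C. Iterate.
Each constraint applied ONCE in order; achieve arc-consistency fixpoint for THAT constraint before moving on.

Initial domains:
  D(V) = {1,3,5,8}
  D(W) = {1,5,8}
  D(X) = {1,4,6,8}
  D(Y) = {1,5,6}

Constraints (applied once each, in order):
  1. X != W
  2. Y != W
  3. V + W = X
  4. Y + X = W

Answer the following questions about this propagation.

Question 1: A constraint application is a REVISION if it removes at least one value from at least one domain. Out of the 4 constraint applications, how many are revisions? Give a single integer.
Constraint 1 (X != W) on D(X)={1,4,6,8} D(W)={1,5,8}: no change => not a revision
Constraint 2 (Y != W) on D(Y)={1,5,6} D(W)={1,5,8}: no change => not a revision
Constraint 3 (V + W = X) on D(V)={1,3,5,8} D(W)={1,5,8} D(X)={1,4,6,8}: V {1,3,5,8}->{1,3,5}; W {1,5,8}->{1,5}; X {1,4,6,8}->{4,6,8} => REVISION
Constraint 4 (Y + X = W) on D(Y)={1,5,6} D(X)={4,6,8} D(W)={1,5}: Y {1,5,6}->{1}; X {4,6,8}->{4}; W {1,5}->{5} => REVISION
Total revisions = 2

Answer: 2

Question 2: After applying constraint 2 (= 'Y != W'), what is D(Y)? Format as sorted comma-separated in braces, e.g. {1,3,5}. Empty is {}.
Answer: {1,5,6}

Derivation:
Constraint 1 (X != W) on D(X)={1,4,6,8} D(W)={1,5,8}: no change
Constraint 2 (Y != W) on D(Y)={1,5,6} D(W)={1,5,8}: no change
So after constraint 2: D(Y) = {1,5,6}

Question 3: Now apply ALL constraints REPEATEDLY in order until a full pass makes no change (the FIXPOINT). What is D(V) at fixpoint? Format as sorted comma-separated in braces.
Answer: {}

Derivation:
pass 0 (initial): D(V)={1,3,5,8}
pass 1: V {1,3,5,8}->{1,3,5}; W {1,5,8}->{5}; X {1,4,6,8}->{4}; Y {1,5,6}->{1}
pass 2: V {1,3,5}->{}; W {5}->{}; X {4}->{}; Y {1}->{}
pass 3: no change
Fixpoint after 3 passes: D(V) = {}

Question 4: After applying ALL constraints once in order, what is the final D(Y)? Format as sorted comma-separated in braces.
Answer: {1}

Derivation:
Constraint 1 (X != W) on D(X)={1,4,6,8} D(W)={1,5,8}: no change
Constraint 2 (Y != W) on D(Y)={1,5,6} D(W)={1,5,8}: no change
Constraint 3 (V + W = X) on D(V)={1,3,5,8} D(W)={1,5,8} D(X)={1,4,6,8}: V {1,3,5,8}->{1,3,5}; W {1,5,8}->{1,5}; X {1,4,6,8}->{4,6,8}
Constraint 4 (Y + X = W) on D(Y)={1,5,6} D(X)={4,6,8} D(W)={1,5}: Y {1,5,6}->{1}; X {4,6,8}->{4}; W {1,5}->{5}
So after all 4 constraints: D(Y) = {1}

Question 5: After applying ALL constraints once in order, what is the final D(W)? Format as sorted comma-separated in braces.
Answer: {5}

Derivation:
Constraint 1 (X != W) on D(X)={1,4,6,8} D(W)={1,5,8}: no change
Constraint 2 (Y != W) on D(Y)={1,5,6} D(W)={1,5,8}: no change
Constraint 3 (V + W = X) on D(V)={1,3,5,8} D(W)={1,5,8} D(X)={1,4,6,8}: V {1,3,5,8}->{1,3,5}; W {1,5,8}->{1,5}; X {1,4,6,8}->{4,6,8}
Constraint 4 (Y + X = W) on D(Y)={1,5,6} D(X)={4,6,8} D(W)={1,5}: Y {1,5,6}->{1}; X {4,6,8}->{4}; W {1,5}->{5}
So after all 4 constraints: D(W) = {5}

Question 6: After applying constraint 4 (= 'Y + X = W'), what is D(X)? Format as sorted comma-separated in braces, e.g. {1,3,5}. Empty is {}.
Answer: {4}

Derivation:
Constraint 1 (X != W) on D(X)={1,4,6,8} D(W)={1,5,8}: no change
Constraint 2 (Y != W) on D(Y)={1,5,6} D(W)={1,5,8}: no change
Constraint 3 (V + W = X) on D(V)={1,3,5,8} D(W)={1,5,8} D(X)={1,4,6,8}: V {1,3,5,8}->{1,3,5}; W {1,5,8}->{1,5}; X {1,4,6,8}->{4,6,8}
Constraint 4 (Y + X = W) on D(Y)={1,5,6} D(X)={4,6,8} D(W)={1,5}: Y {1,5,6}->{1}; X {4,6,8}->{4}; W {1,5}->{5}
So after constraint 4: D(X) = {4}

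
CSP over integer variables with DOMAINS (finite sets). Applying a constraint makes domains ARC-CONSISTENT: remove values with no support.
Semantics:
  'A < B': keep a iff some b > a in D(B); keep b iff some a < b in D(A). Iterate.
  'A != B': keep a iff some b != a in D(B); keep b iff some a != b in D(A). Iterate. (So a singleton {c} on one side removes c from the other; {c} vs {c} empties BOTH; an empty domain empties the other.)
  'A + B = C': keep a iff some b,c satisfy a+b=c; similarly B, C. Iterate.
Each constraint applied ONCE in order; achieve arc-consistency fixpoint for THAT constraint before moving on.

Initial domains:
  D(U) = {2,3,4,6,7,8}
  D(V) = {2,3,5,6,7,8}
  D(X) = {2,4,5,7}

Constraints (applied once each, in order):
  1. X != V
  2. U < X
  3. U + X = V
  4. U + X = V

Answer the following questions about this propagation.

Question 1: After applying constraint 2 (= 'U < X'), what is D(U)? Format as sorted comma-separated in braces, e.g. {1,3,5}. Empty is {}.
Answer: {2,3,4,6}

Derivation:
Constraint 1 (X != V) on D(X)={2,4,5,7} D(V)={2,3,5,6,7,8}: no change
Constraint 2 (U < X) on D(U)={2,3,4,6,7,8} D(X)={2,4,5,7}: U {2,3,4,6,7,8}->{2,3,4,6}; X {2,4,5,7}->{4,5,7}
So after constraint 2: D(U) = {2,3,4,6}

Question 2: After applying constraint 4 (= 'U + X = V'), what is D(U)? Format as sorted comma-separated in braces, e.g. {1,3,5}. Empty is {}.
Answer: {2,3,4}

Derivation:
Constraint 1 (X != V) on D(X)={2,4,5,7} D(V)={2,3,5,6,7,8}: no change
Constraint 2 (U < X) on D(U)={2,3,4,6,7,8} D(X)={2,4,5,7}: U {2,3,4,6,7,8}->{2,3,4,6}; X {2,4,5,7}->{4,5,7}
Constraint 3 (U + X = V) on D(U)={2,3,4,6} D(X)={4,5,7} D(V)={2,3,5,6,7,8}: U {2,3,4,6}->{2,3,4}; X {4,5,7}->{4,5}; V {2,3,5,6,7,8}->{6,7,8}
Constraint 4 (U + X = V) on D(U)={2,3,4} D(X)={4,5} D(V)={6,7,8}: no change
So after constraint 4: D(U) = {2,3,4}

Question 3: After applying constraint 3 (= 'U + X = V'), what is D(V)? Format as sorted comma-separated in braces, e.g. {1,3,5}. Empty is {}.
Constraint 1 (X != V) on D(X)={2,4,5,7} D(V)={2,3,5,6,7,8}: no change
Constraint 2 (U < X) on D(U)={2,3,4,6,7,8} D(X)={2,4,5,7}: U {2,3,4,6,7,8}->{2,3,4,6}; X {2,4,5,7}->{4,5,7}
Constraint 3 (U + X = V) on D(U)={2,3,4,6} D(X)={4,5,7} D(V)={2,3,5,6,7,8}: U {2,3,4,6}->{2,3,4}; X {4,5,7}->{4,5}; V {2,3,5,6,7,8}->{6,7,8}
So after constraint 3: D(V) = {6,7,8}

Answer: {6,7,8}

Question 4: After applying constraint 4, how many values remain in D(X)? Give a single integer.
Answer: 2

Derivation:
Constraint 1 (X != V) on D(X)={2,4,5,7} D(V)={2,3,5,6,7,8}: no change
Constraint 2 (U < X) on D(U)={2,3,4,6,7,8} D(X)={2,4,5,7}: U {2,3,4,6,7,8}->{2,3,4,6}; X {2,4,5,7}->{4,5,7}
Constraint 3 (U + X = V) on D(U)={2,3,4,6} D(X)={4,5,7} D(V)={2,3,5,6,7,8}: U {2,3,4,6}->{2,3,4}; X {4,5,7}->{4,5}; V {2,3,5,6,7,8}->{6,7,8}
Constraint 4 (U + X = V) on D(U)={2,3,4} D(X)={4,5} D(V)={6,7,8}: no change
So after constraint 4: D(X)={4,5}, size = 2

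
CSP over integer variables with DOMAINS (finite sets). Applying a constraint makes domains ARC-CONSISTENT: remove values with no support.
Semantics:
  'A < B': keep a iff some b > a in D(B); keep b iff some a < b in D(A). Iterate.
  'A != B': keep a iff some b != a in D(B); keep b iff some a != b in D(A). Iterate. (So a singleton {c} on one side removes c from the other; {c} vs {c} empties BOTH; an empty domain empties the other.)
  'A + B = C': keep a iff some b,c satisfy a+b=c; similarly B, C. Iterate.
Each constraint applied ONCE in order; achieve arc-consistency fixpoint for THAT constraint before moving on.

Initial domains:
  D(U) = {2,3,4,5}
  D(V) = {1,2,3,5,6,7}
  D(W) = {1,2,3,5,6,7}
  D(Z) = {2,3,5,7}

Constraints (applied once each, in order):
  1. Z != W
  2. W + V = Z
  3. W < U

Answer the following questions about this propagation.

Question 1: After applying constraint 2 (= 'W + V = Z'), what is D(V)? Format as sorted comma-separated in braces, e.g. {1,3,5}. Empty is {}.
Constraint 1 (Z != W) on D(Z)={2,3,5,7} D(W)={1,2,3,5,6,7}: no change
Constraint 2 (W + V = Z) on D(W)={1,2,3,5,6,7} D(V)={1,2,3,5,6,7} D(Z)={2,3,5,7}: W {1,2,3,5,6,7}->{1,2,3,5,6}; V {1,2,3,5,6,7}->{1,2,3,5,6}
So after constraint 2: D(V) = {1,2,3,5,6}

Answer: {1,2,3,5,6}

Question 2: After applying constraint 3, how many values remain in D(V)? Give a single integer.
Answer: 5

Derivation:
Constraint 1 (Z != W) on D(Z)={2,3,5,7} D(W)={1,2,3,5,6,7}: no change
Constraint 2 (W + V = Z) on D(W)={1,2,3,5,6,7} D(V)={1,2,3,5,6,7} D(Z)={2,3,5,7}: W {1,2,3,5,6,7}->{1,2,3,5,6}; V {1,2,3,5,6,7}->{1,2,3,5,6}
Constraint 3 (W < U) on D(W)={1,2,3,5,6} D(U)={2,3,4,5}: W {1,2,3,5,6}->{1,2,3}
So after constraint 3: D(V)={1,2,3,5,6}, size = 5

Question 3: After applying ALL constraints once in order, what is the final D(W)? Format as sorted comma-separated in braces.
Constraint 1 (Z != W) on D(Z)={2,3,5,7} D(W)={1,2,3,5,6,7}: no change
Constraint 2 (W + V = Z) on D(W)={1,2,3,5,6,7} D(V)={1,2,3,5,6,7} D(Z)={2,3,5,7}: W {1,2,3,5,6,7}->{1,2,3,5,6}; V {1,2,3,5,6,7}->{1,2,3,5,6}
Constraint 3 (W < U) on D(W)={1,2,3,5,6} D(U)={2,3,4,5}: W {1,2,3,5,6}->{1,2,3}
So after all 3 constraints: D(W) = {1,2,3}

Answer: {1,2,3}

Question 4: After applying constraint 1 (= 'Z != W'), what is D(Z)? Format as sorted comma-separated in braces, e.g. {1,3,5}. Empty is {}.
Constraint 1 (Z != W) on D(Z)={2,3,5,7} D(W)={1,2,3,5,6,7}: no change
So after constraint 1: D(Z) = {2,3,5,7}

Answer: {2,3,5,7}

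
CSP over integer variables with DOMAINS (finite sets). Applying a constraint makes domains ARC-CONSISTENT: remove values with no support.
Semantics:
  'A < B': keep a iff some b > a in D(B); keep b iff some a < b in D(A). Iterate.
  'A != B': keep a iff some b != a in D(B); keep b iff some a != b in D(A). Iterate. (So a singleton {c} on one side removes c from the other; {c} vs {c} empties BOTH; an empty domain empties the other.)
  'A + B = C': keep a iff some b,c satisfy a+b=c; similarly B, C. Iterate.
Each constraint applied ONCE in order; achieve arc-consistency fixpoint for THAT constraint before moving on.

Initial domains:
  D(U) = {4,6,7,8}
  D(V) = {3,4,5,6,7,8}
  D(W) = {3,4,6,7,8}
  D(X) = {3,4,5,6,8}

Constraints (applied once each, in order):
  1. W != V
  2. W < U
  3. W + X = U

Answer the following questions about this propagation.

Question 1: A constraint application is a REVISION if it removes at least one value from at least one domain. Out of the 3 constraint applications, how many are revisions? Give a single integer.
Constraint 1 (W != V) on D(W)={3,4,6,7,8} D(V)={3,4,5,6,7,8}: no change => not a revision
Constraint 2 (W < U) on D(W)={3,4,6,7,8} D(U)={4,6,7,8}: W {3,4,6,7,8}->{3,4,6,7} => REVISION
Constraint 3 (W + X = U) on D(W)={3,4,6,7} D(X)={3,4,5,6,8} D(U)={4,6,7,8}: W {3,4,6,7}->{3,4}; X {3,4,5,6,8}->{3,4,5}; U {4,6,7,8}->{6,7,8} => REVISION
Total revisions = 2

Answer: 2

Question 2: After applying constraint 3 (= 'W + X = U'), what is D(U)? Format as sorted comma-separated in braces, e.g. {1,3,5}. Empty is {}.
Constraint 1 (W != V) on D(W)={3,4,6,7,8} D(V)={3,4,5,6,7,8}: no change
Constraint 2 (W < U) on D(W)={3,4,6,7,8} D(U)={4,6,7,8}: W {3,4,6,7,8}->{3,4,6,7}
Constraint 3 (W + X = U) on D(W)={3,4,6,7} D(X)={3,4,5,6,8} D(U)={4,6,7,8}: W {3,4,6,7}->{3,4}; X {3,4,5,6,8}->{3,4,5}; U {4,6,7,8}->{6,7,8}
So after constraint 3: D(U) = {6,7,8}

Answer: {6,7,8}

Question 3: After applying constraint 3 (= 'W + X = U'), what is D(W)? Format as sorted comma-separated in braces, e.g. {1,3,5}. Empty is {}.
Answer: {3,4}

Derivation:
Constraint 1 (W != V) on D(W)={3,4,6,7,8} D(V)={3,4,5,6,7,8}: no change
Constraint 2 (W < U) on D(W)={3,4,6,7,8} D(U)={4,6,7,8}: W {3,4,6,7,8}->{3,4,6,7}
Constraint 3 (W + X = U) on D(W)={3,4,6,7} D(X)={3,4,5,6,8} D(U)={4,6,7,8}: W {3,4,6,7}->{3,4}; X {3,4,5,6,8}->{3,4,5}; U {4,6,7,8}->{6,7,8}
So after constraint 3: D(W) = {3,4}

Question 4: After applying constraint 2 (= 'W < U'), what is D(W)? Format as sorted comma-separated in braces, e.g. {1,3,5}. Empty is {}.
Constraint 1 (W != V) on D(W)={3,4,6,7,8} D(V)={3,4,5,6,7,8}: no change
Constraint 2 (W < U) on D(W)={3,4,6,7,8} D(U)={4,6,7,8}: W {3,4,6,7,8}->{3,4,6,7}
So after constraint 2: D(W) = {3,4,6,7}

Answer: {3,4,6,7}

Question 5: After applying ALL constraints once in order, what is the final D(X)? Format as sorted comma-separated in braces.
Constraint 1 (W != V) on D(W)={3,4,6,7,8} D(V)={3,4,5,6,7,8}: no change
Constraint 2 (W < U) on D(W)={3,4,6,7,8} D(U)={4,6,7,8}: W {3,4,6,7,8}->{3,4,6,7}
Constraint 3 (W + X = U) on D(W)={3,4,6,7} D(X)={3,4,5,6,8} D(U)={4,6,7,8}: W {3,4,6,7}->{3,4}; X {3,4,5,6,8}->{3,4,5}; U {4,6,7,8}->{6,7,8}
So after all 3 constraints: D(X) = {3,4,5}

Answer: {3,4,5}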